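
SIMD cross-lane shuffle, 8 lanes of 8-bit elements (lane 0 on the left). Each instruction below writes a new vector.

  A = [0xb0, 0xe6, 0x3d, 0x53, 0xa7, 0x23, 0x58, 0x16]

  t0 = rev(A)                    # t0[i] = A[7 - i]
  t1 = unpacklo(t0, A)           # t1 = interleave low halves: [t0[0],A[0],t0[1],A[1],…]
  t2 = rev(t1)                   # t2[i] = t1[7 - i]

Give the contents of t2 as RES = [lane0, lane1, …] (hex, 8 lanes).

→ t0 |16|58|23|a7|53|3d|e6|b0|
→ t1 |16|b0|58|e6|23|3d|a7|53|
→ t2 |53|a7|3d|23|e6|58|b0|16|

RES = [ 0x53  0xa7  0x3d  0x23  0xe6  0x58  0xb0  0x16 ]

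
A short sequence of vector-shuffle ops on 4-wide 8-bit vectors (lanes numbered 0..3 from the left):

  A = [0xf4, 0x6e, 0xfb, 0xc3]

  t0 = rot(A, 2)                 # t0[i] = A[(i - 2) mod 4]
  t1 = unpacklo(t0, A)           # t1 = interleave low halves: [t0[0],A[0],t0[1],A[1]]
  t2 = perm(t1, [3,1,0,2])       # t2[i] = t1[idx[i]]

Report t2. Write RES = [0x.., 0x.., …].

  t0: fb c3 f4 6e
  t1: fb f4 c3 6e
  t2: 6e f4 fb c3

RES = [0x6e, 0xf4, 0xfb, 0xc3]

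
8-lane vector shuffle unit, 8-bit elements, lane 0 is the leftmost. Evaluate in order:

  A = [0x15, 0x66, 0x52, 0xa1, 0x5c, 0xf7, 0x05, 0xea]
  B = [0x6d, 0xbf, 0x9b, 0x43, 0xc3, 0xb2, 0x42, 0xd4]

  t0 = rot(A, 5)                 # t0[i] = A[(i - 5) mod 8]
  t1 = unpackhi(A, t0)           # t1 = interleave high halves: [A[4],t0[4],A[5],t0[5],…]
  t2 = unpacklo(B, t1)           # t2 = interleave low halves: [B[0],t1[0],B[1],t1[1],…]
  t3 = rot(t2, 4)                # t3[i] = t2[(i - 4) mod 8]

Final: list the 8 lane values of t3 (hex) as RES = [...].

RES = [0x9b, 0xf7, 0x43, 0x15, 0x6d, 0x5c, 0xbf, 0xea]

t0 = [0xa1, 0x5c, 0xf7, 0x05, 0xea, 0x15, 0x66, 0x52]
t1 = [0x5c, 0xea, 0xf7, 0x15, 0x05, 0x66, 0xea, 0x52]
t2 = [0x6d, 0x5c, 0xbf, 0xea, 0x9b, 0xf7, 0x43, 0x15]
t3 = [0x9b, 0xf7, 0x43, 0x15, 0x6d, 0x5c, 0xbf, 0xea]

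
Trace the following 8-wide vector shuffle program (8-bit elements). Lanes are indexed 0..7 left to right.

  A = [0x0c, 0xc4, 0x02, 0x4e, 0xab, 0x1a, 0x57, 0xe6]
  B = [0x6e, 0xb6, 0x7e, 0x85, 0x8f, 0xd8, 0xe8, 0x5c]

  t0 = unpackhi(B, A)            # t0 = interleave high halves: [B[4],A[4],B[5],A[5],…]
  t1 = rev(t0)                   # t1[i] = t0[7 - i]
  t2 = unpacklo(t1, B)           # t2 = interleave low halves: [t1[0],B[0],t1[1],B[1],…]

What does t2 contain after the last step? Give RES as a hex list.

RES = [0xe6, 0x6e, 0x5c, 0xb6, 0x57, 0x7e, 0xe8, 0x85]

→ t0 |8f|ab|d8|1a|e8|57|5c|e6|
→ t1 |e6|5c|57|e8|1a|d8|ab|8f|
→ t2 |e6|6e|5c|b6|57|7e|e8|85|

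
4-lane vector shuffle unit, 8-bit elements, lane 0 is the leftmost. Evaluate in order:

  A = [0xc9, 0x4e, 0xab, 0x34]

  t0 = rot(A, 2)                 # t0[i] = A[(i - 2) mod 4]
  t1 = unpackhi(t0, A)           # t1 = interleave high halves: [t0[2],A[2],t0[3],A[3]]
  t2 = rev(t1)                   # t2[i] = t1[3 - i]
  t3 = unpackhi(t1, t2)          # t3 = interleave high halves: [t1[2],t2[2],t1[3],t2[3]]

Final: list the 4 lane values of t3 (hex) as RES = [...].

→ t0 |ab|34|c9|4e|
→ t1 |c9|ab|4e|34|
→ t2 |34|4e|ab|c9|
→ t3 |4e|ab|34|c9|

RES = [0x4e, 0xab, 0x34, 0xc9]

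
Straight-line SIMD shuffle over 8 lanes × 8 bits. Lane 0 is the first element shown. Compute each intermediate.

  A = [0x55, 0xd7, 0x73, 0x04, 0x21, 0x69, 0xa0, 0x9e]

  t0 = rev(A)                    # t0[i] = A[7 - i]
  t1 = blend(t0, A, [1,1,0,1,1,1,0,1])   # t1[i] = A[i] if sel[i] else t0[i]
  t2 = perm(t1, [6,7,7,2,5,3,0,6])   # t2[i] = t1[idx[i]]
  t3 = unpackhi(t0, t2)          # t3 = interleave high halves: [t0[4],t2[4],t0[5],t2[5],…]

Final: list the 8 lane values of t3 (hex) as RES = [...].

RES = [ 0x04  0x69  0x73  0x04  0xd7  0x55  0x55  0xd7 ]

  t0: 9e a0 69 21 04 73 d7 55
  t1: 55 d7 69 04 21 69 d7 9e
  t2: d7 9e 9e 69 69 04 55 d7
  t3: 04 69 73 04 d7 55 55 d7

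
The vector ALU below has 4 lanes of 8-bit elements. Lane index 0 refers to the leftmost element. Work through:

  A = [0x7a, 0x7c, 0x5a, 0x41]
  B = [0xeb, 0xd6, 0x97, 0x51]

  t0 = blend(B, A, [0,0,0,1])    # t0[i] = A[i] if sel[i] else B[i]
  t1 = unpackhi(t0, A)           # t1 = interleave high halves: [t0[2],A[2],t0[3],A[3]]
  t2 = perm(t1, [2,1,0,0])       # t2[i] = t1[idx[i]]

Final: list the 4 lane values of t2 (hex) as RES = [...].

→ t0 |eb|d6|97|41|
→ t1 |97|5a|41|41|
→ t2 |41|5a|97|97|

RES = [ 0x41  0x5a  0x97  0x97 ]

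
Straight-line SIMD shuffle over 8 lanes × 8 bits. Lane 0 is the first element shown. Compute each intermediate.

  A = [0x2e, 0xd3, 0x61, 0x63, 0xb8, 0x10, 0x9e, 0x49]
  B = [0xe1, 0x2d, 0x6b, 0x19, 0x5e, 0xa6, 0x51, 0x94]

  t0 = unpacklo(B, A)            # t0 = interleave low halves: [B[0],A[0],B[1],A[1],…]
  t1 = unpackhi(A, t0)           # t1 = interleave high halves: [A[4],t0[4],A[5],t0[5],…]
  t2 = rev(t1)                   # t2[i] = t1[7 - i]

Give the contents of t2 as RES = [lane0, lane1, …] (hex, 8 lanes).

RES = [ 0x63  0x49  0x19  0x9e  0x61  0x10  0x6b  0xb8 ]

→ t0 |e1|2e|2d|d3|6b|61|19|63|
→ t1 |b8|6b|10|61|9e|19|49|63|
→ t2 |63|49|19|9e|61|10|6b|b8|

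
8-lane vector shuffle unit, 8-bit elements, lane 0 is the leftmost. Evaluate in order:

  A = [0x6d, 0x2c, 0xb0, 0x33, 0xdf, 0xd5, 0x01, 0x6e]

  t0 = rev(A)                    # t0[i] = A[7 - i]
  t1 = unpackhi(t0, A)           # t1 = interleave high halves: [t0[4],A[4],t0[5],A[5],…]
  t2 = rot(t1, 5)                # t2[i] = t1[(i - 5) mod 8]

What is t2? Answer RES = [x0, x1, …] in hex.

→ t0 |6e|01|d5|df|33|b0|2c|6d|
→ t1 |33|df|b0|d5|2c|01|6d|6e|
→ t2 |d5|2c|01|6d|6e|33|df|b0|

RES = [ 0xd5  0x2c  0x01  0x6d  0x6e  0x33  0xdf  0xb0 ]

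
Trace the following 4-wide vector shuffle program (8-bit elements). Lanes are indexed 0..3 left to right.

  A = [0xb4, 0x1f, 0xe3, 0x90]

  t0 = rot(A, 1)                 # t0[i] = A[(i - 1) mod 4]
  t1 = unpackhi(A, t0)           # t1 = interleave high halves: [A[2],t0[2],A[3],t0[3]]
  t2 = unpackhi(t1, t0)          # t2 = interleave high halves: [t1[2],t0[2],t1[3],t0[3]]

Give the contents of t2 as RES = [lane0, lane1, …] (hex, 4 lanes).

RES = [ 0x90  0x1f  0xe3  0xe3 ]

→ t0 |90|b4|1f|e3|
→ t1 |e3|1f|90|e3|
→ t2 |90|1f|e3|e3|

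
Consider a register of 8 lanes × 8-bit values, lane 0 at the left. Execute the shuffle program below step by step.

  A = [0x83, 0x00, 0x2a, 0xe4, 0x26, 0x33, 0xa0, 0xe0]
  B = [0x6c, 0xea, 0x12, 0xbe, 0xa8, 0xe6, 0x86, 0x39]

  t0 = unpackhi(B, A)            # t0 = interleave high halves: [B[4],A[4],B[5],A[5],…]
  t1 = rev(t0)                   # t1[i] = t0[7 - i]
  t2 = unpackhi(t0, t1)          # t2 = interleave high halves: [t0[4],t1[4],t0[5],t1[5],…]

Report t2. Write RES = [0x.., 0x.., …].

RES = [ 0x86  0x33  0xa0  0xe6  0x39  0x26  0xe0  0xa8 ]

t0 = [0xa8, 0x26, 0xe6, 0x33, 0x86, 0xa0, 0x39, 0xe0]
t1 = [0xe0, 0x39, 0xa0, 0x86, 0x33, 0xe6, 0x26, 0xa8]
t2 = [0x86, 0x33, 0xa0, 0xe6, 0x39, 0x26, 0xe0, 0xa8]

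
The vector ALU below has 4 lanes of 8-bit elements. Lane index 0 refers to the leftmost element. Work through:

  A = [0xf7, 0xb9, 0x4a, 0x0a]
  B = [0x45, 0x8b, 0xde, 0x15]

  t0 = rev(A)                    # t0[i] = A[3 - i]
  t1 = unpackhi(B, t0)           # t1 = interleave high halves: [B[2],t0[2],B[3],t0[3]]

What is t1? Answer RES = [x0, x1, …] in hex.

RES = [0xde, 0xb9, 0x15, 0xf7]

t0 = [0x0a, 0x4a, 0xb9, 0xf7]
t1 = [0xde, 0xb9, 0x15, 0xf7]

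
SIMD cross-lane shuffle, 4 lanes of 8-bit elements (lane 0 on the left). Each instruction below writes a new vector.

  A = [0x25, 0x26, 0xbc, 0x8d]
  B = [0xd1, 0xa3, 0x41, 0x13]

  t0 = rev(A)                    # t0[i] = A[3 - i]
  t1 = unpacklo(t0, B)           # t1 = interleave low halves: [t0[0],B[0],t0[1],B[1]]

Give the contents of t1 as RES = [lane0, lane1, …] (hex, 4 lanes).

RES = [0x8d, 0xd1, 0xbc, 0xa3]

  t0: 8d bc 26 25
  t1: 8d d1 bc a3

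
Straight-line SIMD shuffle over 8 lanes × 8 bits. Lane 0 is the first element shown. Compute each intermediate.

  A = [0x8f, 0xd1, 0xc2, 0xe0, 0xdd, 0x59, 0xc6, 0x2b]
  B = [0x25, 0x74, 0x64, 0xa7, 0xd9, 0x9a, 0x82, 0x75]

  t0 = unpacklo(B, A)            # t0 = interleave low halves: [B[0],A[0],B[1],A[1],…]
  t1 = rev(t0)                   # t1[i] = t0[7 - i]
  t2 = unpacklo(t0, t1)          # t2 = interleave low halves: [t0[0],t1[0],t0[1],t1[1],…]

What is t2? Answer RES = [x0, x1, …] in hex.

RES = [ 0x25  0xe0  0x8f  0xa7  0x74  0xc2  0xd1  0x64 ]

→ t0 |25|8f|74|d1|64|c2|a7|e0|
→ t1 |e0|a7|c2|64|d1|74|8f|25|
→ t2 |25|e0|8f|a7|74|c2|d1|64|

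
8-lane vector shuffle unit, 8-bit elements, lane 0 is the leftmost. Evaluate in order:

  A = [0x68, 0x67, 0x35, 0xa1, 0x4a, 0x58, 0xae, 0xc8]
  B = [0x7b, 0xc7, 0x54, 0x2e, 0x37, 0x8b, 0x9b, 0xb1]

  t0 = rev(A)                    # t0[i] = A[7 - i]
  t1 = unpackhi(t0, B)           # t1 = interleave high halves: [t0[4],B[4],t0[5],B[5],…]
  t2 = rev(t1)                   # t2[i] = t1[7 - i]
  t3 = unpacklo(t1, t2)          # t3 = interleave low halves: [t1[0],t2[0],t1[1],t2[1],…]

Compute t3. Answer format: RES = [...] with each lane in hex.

RES = [ 0xa1  0xb1  0x37  0x68  0x35  0x9b  0x8b  0x67 ]

t0 = [0xc8, 0xae, 0x58, 0x4a, 0xa1, 0x35, 0x67, 0x68]
t1 = [0xa1, 0x37, 0x35, 0x8b, 0x67, 0x9b, 0x68, 0xb1]
t2 = [0xb1, 0x68, 0x9b, 0x67, 0x8b, 0x35, 0x37, 0xa1]
t3 = [0xa1, 0xb1, 0x37, 0x68, 0x35, 0x9b, 0x8b, 0x67]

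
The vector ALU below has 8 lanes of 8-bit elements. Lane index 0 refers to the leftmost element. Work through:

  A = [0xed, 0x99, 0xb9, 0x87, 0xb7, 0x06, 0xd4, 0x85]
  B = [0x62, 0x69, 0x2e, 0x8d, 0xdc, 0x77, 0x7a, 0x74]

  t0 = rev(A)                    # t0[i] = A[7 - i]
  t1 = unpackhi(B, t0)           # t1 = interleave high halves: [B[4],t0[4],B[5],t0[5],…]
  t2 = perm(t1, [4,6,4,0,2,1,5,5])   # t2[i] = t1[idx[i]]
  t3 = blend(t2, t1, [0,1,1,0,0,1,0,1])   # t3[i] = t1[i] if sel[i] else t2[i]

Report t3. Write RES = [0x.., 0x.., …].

RES = [ 0x7a  0x87  0x77  0xdc  0x77  0x99  0x99  0xed ]

t0 = [0x85, 0xd4, 0x06, 0xb7, 0x87, 0xb9, 0x99, 0xed]
t1 = [0xdc, 0x87, 0x77, 0xb9, 0x7a, 0x99, 0x74, 0xed]
t2 = [0x7a, 0x74, 0x7a, 0xdc, 0x77, 0x87, 0x99, 0x99]
t3 = [0x7a, 0x87, 0x77, 0xdc, 0x77, 0x99, 0x99, 0xed]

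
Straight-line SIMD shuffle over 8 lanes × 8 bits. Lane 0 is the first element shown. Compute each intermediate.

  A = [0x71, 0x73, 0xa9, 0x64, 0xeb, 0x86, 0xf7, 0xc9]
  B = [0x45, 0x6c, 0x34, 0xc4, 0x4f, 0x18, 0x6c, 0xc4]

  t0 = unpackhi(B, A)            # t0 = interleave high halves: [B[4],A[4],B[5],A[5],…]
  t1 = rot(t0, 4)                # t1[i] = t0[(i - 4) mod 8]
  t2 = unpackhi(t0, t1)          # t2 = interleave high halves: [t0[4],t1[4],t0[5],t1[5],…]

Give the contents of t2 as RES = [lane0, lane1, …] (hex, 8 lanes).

RES = [ 0x6c  0x4f  0xf7  0xeb  0xc4  0x18  0xc9  0x86 ]

  t0: 4f eb 18 86 6c f7 c4 c9
  t1: 6c f7 c4 c9 4f eb 18 86
  t2: 6c 4f f7 eb c4 18 c9 86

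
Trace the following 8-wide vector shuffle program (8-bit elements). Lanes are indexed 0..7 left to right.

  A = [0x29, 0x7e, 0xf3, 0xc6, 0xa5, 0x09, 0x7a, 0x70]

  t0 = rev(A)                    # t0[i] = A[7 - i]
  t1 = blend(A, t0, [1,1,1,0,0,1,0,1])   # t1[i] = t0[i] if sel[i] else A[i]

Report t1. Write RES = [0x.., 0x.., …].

  t0: 70 7a 09 a5 c6 f3 7e 29
  t1: 70 7a 09 c6 a5 f3 7a 29

RES = [0x70, 0x7a, 0x09, 0xc6, 0xa5, 0xf3, 0x7a, 0x29]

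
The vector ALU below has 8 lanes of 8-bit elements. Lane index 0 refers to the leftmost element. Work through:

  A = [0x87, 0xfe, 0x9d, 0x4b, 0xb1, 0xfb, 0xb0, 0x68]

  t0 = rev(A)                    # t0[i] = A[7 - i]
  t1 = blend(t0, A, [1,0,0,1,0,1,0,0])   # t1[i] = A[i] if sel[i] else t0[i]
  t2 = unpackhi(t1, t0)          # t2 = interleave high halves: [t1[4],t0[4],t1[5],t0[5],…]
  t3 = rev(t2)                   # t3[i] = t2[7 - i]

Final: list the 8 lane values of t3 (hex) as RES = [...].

→ t0 |68|b0|fb|b1|4b|9d|fe|87|
→ t1 |87|b0|fb|4b|4b|fb|fe|87|
→ t2 |4b|4b|fb|9d|fe|fe|87|87|
→ t3 |87|87|fe|fe|9d|fb|4b|4b|

RES = [0x87, 0x87, 0xfe, 0xfe, 0x9d, 0xfb, 0x4b, 0x4b]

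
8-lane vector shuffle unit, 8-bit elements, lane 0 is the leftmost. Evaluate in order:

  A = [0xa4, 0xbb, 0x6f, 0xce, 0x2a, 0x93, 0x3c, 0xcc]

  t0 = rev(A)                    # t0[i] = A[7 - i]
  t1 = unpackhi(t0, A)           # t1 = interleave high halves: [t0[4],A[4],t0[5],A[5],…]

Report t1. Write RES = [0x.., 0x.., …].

RES = [0xce, 0x2a, 0x6f, 0x93, 0xbb, 0x3c, 0xa4, 0xcc]

→ t0 |cc|3c|93|2a|ce|6f|bb|a4|
→ t1 |ce|2a|6f|93|bb|3c|a4|cc|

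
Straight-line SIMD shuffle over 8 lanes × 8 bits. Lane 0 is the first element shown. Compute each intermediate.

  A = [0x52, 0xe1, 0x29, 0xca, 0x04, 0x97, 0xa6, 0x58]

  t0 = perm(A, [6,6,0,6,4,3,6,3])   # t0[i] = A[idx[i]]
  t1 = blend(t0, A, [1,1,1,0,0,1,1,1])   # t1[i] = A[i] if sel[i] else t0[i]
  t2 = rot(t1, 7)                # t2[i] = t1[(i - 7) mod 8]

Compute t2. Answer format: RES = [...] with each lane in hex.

RES = [0xe1, 0x29, 0xa6, 0x04, 0x97, 0xa6, 0x58, 0x52]

→ t0 |a6|a6|52|a6|04|ca|a6|ca|
→ t1 |52|e1|29|a6|04|97|a6|58|
→ t2 |e1|29|a6|04|97|a6|58|52|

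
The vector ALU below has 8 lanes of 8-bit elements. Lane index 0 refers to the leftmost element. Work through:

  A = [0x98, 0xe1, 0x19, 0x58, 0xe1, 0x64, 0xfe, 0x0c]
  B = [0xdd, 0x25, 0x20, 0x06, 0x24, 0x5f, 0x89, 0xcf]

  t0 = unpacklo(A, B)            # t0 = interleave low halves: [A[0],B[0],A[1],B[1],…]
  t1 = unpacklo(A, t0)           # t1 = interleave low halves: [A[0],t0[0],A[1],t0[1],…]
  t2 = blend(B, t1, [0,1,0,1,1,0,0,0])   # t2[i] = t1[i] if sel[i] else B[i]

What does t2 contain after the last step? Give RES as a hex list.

  t0: 98 dd e1 25 19 20 58 06
  t1: 98 98 e1 dd 19 e1 58 25
  t2: dd 98 20 dd 19 5f 89 cf

RES = [ 0xdd  0x98  0x20  0xdd  0x19  0x5f  0x89  0xcf ]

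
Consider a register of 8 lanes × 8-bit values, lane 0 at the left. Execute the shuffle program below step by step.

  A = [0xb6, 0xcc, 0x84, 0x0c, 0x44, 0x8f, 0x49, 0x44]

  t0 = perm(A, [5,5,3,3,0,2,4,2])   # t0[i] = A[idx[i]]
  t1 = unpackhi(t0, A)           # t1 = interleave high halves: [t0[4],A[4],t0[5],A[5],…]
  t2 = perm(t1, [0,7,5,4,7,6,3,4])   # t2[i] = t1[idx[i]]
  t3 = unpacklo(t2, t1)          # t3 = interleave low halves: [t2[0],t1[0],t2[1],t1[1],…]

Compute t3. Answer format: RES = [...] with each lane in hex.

RES = [0xb6, 0xb6, 0x44, 0x44, 0x49, 0x84, 0x44, 0x8f]

  t0: 8f 8f 0c 0c b6 84 44 84
  t1: b6 44 84 8f 44 49 84 44
  t2: b6 44 49 44 44 84 8f 44
  t3: b6 b6 44 44 49 84 44 8f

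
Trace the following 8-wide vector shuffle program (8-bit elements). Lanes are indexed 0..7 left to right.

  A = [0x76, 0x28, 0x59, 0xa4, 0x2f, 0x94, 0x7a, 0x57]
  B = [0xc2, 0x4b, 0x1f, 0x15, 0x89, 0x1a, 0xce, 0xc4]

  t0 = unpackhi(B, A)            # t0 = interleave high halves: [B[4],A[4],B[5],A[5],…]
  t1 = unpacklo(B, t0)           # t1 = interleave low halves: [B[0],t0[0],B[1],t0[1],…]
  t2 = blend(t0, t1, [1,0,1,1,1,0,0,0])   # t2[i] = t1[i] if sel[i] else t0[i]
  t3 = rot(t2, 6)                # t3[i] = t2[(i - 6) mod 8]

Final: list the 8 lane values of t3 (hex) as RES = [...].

  t0: 89 2f 1a 94 ce 7a c4 57
  t1: c2 89 4b 2f 1f 1a 15 94
  t2: c2 2f 4b 2f 1f 7a c4 57
  t3: 4b 2f 1f 7a c4 57 c2 2f

RES = [0x4b, 0x2f, 0x1f, 0x7a, 0xc4, 0x57, 0xc2, 0x2f]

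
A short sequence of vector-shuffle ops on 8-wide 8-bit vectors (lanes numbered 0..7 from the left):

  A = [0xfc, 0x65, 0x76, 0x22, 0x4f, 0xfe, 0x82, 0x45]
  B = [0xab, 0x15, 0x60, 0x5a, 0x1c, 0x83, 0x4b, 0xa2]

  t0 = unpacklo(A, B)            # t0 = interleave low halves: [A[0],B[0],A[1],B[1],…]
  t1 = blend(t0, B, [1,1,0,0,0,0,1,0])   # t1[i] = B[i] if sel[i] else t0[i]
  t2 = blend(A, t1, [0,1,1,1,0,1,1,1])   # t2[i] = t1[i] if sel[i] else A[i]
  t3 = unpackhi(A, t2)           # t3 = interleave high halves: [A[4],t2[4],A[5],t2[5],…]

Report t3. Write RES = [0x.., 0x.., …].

  t0: fc ab 65 15 76 60 22 5a
  t1: ab 15 65 15 76 60 4b 5a
  t2: fc 15 65 15 4f 60 4b 5a
  t3: 4f 4f fe 60 82 4b 45 5a

RES = [ 0x4f  0x4f  0xfe  0x60  0x82  0x4b  0x45  0x5a ]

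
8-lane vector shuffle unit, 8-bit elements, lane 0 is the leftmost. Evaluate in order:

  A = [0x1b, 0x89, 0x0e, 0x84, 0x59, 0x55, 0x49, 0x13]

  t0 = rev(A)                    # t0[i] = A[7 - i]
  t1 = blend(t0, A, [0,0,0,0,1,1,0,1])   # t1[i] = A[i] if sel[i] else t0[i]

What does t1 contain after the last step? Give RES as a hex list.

RES = [0x13, 0x49, 0x55, 0x59, 0x59, 0x55, 0x89, 0x13]

t0 = [0x13, 0x49, 0x55, 0x59, 0x84, 0x0e, 0x89, 0x1b]
t1 = [0x13, 0x49, 0x55, 0x59, 0x59, 0x55, 0x89, 0x13]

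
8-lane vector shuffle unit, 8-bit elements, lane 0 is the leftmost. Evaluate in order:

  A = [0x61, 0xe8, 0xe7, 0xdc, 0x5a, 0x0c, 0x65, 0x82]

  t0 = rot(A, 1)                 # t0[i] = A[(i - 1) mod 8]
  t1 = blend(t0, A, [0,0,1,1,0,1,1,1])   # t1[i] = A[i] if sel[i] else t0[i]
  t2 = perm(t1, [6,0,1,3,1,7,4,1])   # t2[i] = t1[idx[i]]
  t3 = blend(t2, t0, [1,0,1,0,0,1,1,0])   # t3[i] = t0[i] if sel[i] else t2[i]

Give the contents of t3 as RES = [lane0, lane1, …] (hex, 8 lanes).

→ t0 |82|61|e8|e7|dc|5a|0c|65|
→ t1 |82|61|e7|dc|dc|0c|65|82|
→ t2 |65|82|61|dc|61|82|dc|61|
→ t3 |82|82|e8|dc|61|5a|0c|61|

RES = [ 0x82  0x82  0xe8  0xdc  0x61  0x5a  0x0c  0x61 ]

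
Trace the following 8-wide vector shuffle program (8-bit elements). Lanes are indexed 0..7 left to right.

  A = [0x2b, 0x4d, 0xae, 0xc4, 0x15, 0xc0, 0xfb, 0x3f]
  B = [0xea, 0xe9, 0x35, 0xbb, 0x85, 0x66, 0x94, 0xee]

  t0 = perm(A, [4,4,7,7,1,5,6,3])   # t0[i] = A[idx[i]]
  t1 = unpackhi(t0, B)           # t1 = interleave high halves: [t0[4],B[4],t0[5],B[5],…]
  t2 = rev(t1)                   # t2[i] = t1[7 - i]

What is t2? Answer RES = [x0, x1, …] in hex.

→ t0 |15|15|3f|3f|4d|c0|fb|c4|
→ t1 |4d|85|c0|66|fb|94|c4|ee|
→ t2 |ee|c4|94|fb|66|c0|85|4d|

RES = [ 0xee  0xc4  0x94  0xfb  0x66  0xc0  0x85  0x4d ]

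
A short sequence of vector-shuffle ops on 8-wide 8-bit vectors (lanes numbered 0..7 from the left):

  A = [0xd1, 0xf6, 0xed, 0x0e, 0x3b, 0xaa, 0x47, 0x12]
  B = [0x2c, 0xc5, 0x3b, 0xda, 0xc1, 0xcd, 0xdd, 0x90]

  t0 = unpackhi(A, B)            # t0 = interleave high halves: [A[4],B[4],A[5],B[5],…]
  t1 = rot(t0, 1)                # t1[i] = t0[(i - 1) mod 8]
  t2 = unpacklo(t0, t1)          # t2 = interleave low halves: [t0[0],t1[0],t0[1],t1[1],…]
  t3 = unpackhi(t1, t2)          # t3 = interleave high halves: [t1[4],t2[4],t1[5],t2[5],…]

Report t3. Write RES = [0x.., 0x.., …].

RES = [ 0xcd  0xaa  0x47  0xc1  0xdd  0xcd  0x12  0xaa ]

  t0: 3b c1 aa cd 47 dd 12 90
  t1: 90 3b c1 aa cd 47 dd 12
  t2: 3b 90 c1 3b aa c1 cd aa
  t3: cd aa 47 c1 dd cd 12 aa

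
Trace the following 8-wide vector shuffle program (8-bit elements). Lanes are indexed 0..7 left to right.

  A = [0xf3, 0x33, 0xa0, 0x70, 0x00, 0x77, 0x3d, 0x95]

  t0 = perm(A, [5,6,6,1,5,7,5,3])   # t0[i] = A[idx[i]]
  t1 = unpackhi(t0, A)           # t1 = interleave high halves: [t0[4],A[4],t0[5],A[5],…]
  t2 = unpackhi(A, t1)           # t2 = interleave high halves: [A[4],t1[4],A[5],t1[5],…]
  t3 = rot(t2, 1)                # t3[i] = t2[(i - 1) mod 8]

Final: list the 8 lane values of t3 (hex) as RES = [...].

RES = [ 0x95  0x00  0x77  0x77  0x3d  0x3d  0x70  0x95 ]

→ t0 |77|3d|3d|33|77|95|77|70|
→ t1 |77|00|95|77|77|3d|70|95|
→ t2 |00|77|77|3d|3d|70|95|95|
→ t3 |95|00|77|77|3d|3d|70|95|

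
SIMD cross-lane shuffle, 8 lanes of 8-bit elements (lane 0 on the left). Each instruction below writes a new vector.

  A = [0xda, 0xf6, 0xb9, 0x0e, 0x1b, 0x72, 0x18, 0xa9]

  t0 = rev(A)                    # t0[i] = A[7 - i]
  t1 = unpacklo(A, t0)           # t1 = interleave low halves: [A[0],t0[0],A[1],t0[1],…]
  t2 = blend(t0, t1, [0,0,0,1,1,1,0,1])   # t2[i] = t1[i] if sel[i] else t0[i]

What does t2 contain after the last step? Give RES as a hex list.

  t0: a9 18 72 1b 0e b9 f6 da
  t1: da a9 f6 18 b9 72 0e 1b
  t2: a9 18 72 18 b9 72 f6 1b

RES = [0xa9, 0x18, 0x72, 0x18, 0xb9, 0x72, 0xf6, 0x1b]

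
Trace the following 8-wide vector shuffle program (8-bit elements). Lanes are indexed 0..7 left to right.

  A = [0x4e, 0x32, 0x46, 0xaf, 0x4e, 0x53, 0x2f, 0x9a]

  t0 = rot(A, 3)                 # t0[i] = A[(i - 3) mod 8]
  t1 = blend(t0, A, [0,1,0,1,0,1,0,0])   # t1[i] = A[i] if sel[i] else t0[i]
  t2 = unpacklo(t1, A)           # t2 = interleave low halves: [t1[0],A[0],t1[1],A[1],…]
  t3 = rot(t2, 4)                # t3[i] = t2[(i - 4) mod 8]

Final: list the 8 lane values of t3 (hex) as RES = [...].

  t0: 53 2f 9a 4e 32 46 af 4e
  t1: 53 32 9a af 32 53 af 4e
  t2: 53 4e 32 32 9a 46 af af
  t3: 9a 46 af af 53 4e 32 32

RES = [ 0x9a  0x46  0xaf  0xaf  0x53  0x4e  0x32  0x32 ]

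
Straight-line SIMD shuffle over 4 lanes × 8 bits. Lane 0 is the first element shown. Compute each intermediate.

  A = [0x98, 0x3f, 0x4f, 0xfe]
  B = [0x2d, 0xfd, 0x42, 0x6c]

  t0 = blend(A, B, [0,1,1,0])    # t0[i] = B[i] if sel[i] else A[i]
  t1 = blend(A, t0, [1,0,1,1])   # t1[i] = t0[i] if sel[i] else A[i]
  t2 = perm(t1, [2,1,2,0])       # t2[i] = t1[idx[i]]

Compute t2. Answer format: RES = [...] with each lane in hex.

t0 = [0x98, 0xfd, 0x42, 0xfe]
t1 = [0x98, 0x3f, 0x42, 0xfe]
t2 = [0x42, 0x3f, 0x42, 0x98]

RES = [0x42, 0x3f, 0x42, 0x98]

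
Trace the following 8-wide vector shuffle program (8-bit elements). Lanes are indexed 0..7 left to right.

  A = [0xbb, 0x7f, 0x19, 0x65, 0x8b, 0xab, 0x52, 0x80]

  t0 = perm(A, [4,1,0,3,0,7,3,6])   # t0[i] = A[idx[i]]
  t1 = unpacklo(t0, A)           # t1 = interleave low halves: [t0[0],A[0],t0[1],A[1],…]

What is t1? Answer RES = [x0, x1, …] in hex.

  t0: 8b 7f bb 65 bb 80 65 52
  t1: 8b bb 7f 7f bb 19 65 65

RES = [0x8b, 0xbb, 0x7f, 0x7f, 0xbb, 0x19, 0x65, 0x65]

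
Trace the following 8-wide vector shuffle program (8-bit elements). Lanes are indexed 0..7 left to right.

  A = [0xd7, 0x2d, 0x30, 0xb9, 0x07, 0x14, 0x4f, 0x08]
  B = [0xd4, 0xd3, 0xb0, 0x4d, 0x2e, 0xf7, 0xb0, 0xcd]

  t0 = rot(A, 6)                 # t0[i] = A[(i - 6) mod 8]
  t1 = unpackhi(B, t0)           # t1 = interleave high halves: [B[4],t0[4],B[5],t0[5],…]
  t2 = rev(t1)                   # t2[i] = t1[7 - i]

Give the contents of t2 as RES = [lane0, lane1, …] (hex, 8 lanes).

→ t0 |30|b9|07|14|4f|08|d7|2d|
→ t1 |2e|4f|f7|08|b0|d7|cd|2d|
→ t2 |2d|cd|d7|b0|08|f7|4f|2e|

RES = [ 0x2d  0xcd  0xd7  0xb0  0x08  0xf7  0x4f  0x2e ]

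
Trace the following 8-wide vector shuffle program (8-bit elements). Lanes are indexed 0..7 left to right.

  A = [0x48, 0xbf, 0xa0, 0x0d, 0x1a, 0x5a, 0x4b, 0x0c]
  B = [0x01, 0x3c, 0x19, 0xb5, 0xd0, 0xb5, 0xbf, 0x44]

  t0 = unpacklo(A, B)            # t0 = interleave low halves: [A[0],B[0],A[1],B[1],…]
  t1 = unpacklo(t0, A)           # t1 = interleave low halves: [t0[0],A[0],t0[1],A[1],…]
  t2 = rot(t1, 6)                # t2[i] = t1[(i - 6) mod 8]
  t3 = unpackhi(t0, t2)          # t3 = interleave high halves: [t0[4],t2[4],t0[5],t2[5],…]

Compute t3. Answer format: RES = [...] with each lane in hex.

RES = [ 0xa0  0x3c  0x19  0x0d  0x0d  0x48  0xb5  0x48 ]

t0 = [0x48, 0x01, 0xbf, 0x3c, 0xa0, 0x19, 0x0d, 0xb5]
t1 = [0x48, 0x48, 0x01, 0xbf, 0xbf, 0xa0, 0x3c, 0x0d]
t2 = [0x01, 0xbf, 0xbf, 0xa0, 0x3c, 0x0d, 0x48, 0x48]
t3 = [0xa0, 0x3c, 0x19, 0x0d, 0x0d, 0x48, 0xb5, 0x48]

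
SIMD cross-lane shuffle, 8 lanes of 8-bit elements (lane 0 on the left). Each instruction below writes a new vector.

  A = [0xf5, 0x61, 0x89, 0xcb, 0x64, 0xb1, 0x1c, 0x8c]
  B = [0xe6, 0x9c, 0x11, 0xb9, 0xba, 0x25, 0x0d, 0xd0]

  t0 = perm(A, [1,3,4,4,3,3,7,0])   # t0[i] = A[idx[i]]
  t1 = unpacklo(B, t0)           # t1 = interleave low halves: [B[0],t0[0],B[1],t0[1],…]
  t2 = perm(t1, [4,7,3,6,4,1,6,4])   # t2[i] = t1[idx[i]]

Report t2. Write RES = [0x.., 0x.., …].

RES = [ 0x11  0x64  0xcb  0xb9  0x11  0x61  0xb9  0x11 ]

  t0: 61 cb 64 64 cb cb 8c f5
  t1: e6 61 9c cb 11 64 b9 64
  t2: 11 64 cb b9 11 61 b9 11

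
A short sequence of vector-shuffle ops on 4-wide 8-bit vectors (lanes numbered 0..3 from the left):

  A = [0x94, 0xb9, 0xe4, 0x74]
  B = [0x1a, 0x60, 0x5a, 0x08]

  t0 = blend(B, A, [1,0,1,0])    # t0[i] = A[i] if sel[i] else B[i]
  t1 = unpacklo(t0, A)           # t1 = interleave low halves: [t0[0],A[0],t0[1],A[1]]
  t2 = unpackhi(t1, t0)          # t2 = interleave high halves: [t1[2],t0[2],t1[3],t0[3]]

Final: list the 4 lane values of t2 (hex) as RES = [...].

  t0: 94 60 e4 08
  t1: 94 94 60 b9
  t2: 60 e4 b9 08

RES = [ 0x60  0xe4  0xb9  0x08 ]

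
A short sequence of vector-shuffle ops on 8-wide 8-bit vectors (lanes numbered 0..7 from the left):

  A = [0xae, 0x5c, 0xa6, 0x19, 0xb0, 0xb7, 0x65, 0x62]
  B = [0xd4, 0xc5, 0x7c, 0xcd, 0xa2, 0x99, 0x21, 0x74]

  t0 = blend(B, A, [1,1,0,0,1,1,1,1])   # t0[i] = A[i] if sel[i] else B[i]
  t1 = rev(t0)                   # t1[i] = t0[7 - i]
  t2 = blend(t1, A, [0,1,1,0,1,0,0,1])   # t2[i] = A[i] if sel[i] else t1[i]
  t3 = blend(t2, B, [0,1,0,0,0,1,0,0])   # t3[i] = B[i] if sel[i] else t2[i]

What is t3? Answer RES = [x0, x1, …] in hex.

RES = [0x62, 0xc5, 0xa6, 0xb0, 0xb0, 0x99, 0x5c, 0x62]

→ t0 |ae|5c|7c|cd|b0|b7|65|62|
→ t1 |62|65|b7|b0|cd|7c|5c|ae|
→ t2 |62|5c|a6|b0|b0|7c|5c|62|
→ t3 |62|c5|a6|b0|b0|99|5c|62|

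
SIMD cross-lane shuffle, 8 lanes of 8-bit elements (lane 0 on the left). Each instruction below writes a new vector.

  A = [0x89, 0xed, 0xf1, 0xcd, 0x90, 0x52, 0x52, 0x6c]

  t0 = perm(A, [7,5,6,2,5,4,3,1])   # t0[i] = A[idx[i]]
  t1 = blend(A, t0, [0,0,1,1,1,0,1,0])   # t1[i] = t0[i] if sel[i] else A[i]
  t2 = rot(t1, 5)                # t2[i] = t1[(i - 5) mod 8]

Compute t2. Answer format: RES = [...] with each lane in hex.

  t0: 6c 52 52 f1 52 90 cd ed
  t1: 89 ed 52 f1 52 52 cd 6c
  t2: f1 52 52 cd 6c 89 ed 52

RES = [ 0xf1  0x52  0x52  0xcd  0x6c  0x89  0xed  0x52 ]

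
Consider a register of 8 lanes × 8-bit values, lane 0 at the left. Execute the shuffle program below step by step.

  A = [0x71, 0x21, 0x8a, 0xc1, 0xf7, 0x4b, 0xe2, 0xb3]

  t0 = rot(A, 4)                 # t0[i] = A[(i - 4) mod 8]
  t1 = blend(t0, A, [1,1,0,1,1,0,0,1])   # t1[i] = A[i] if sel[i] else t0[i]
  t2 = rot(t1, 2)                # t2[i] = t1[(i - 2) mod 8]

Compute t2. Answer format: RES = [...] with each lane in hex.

→ t0 |f7|4b|e2|b3|71|21|8a|c1|
→ t1 |71|21|e2|c1|f7|21|8a|b3|
→ t2 |8a|b3|71|21|e2|c1|f7|21|

RES = [0x8a, 0xb3, 0x71, 0x21, 0xe2, 0xc1, 0xf7, 0x21]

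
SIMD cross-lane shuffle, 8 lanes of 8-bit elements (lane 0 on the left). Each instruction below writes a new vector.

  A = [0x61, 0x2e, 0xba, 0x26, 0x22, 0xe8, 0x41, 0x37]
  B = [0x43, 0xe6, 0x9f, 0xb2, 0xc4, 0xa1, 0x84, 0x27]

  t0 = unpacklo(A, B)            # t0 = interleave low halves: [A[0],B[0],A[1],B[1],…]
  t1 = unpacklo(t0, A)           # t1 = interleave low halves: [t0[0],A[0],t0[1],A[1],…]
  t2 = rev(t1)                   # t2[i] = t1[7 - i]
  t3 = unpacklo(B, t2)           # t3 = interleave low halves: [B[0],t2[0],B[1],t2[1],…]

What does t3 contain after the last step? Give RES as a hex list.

RES = [0x43, 0x26, 0xe6, 0xe6, 0x9f, 0xba, 0xb2, 0x2e]

→ t0 |61|43|2e|e6|ba|9f|26|b2|
→ t1 |61|61|43|2e|2e|ba|e6|26|
→ t2 |26|e6|ba|2e|2e|43|61|61|
→ t3 |43|26|e6|e6|9f|ba|b2|2e|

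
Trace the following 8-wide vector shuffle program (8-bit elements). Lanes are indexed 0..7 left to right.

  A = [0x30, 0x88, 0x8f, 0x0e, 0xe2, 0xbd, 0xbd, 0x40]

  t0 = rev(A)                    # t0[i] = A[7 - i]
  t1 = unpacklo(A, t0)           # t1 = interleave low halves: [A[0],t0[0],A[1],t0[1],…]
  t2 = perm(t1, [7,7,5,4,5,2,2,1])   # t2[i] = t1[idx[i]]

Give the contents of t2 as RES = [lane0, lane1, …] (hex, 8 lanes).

RES = [ 0xe2  0xe2  0xbd  0x8f  0xbd  0x88  0x88  0x40 ]

  t0: 40 bd bd e2 0e 8f 88 30
  t1: 30 40 88 bd 8f bd 0e e2
  t2: e2 e2 bd 8f bd 88 88 40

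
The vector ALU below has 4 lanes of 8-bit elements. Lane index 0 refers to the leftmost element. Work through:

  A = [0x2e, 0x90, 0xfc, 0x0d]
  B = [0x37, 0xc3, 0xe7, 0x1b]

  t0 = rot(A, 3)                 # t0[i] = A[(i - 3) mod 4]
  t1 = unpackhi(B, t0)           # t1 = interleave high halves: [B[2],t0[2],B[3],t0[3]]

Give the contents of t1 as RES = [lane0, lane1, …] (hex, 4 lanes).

t0 = [0x90, 0xfc, 0x0d, 0x2e]
t1 = [0xe7, 0x0d, 0x1b, 0x2e]

RES = [0xe7, 0x0d, 0x1b, 0x2e]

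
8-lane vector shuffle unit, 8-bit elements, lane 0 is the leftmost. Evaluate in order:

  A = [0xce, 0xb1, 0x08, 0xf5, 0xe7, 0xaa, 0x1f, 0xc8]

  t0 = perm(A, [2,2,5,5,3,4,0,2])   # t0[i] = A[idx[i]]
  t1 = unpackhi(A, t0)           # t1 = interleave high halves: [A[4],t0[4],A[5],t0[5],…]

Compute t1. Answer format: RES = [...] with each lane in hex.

RES = [ 0xe7  0xf5  0xaa  0xe7  0x1f  0xce  0xc8  0x08 ]

  t0: 08 08 aa aa f5 e7 ce 08
  t1: e7 f5 aa e7 1f ce c8 08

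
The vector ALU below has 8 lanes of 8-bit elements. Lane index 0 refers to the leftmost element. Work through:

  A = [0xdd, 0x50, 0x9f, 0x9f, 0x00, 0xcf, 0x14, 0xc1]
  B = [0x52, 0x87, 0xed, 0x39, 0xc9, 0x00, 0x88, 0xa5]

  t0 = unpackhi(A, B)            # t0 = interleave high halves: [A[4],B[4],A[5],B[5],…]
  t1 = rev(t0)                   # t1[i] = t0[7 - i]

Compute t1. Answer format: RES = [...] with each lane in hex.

RES = [0xa5, 0xc1, 0x88, 0x14, 0x00, 0xcf, 0xc9, 0x00]

  t0: 00 c9 cf 00 14 88 c1 a5
  t1: a5 c1 88 14 00 cf c9 00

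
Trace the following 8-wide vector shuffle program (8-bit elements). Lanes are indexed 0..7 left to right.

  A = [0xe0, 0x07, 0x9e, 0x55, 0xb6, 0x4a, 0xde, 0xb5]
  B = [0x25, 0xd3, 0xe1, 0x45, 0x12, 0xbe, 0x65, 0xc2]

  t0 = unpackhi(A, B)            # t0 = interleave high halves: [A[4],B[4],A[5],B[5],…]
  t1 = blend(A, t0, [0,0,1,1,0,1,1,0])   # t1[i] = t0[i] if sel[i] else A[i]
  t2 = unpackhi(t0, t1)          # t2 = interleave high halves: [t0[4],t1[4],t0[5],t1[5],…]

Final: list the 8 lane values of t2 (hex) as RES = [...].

RES = [0xde, 0xb6, 0x65, 0x65, 0xb5, 0xb5, 0xc2, 0xb5]

  t0: b6 12 4a be de 65 b5 c2
  t1: e0 07 4a be b6 65 b5 b5
  t2: de b6 65 65 b5 b5 c2 b5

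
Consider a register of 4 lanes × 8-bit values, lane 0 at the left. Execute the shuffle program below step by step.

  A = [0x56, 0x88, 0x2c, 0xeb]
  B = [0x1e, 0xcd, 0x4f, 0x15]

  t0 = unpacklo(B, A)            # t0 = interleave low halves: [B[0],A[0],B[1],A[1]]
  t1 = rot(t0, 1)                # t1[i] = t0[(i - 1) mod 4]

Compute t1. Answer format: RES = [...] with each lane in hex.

→ t0 |1e|56|cd|88|
→ t1 |88|1e|56|cd|

RES = [ 0x88  0x1e  0x56  0xcd ]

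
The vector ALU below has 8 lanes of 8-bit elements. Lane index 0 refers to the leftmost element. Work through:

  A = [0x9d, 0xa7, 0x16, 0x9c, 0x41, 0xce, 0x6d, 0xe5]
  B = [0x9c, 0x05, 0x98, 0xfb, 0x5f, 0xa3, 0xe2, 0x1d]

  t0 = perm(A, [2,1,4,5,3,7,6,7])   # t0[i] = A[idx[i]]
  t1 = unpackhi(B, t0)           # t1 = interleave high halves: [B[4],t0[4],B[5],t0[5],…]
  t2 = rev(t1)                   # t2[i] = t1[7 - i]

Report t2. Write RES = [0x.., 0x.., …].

RES = [0xe5, 0x1d, 0x6d, 0xe2, 0xe5, 0xa3, 0x9c, 0x5f]

t0 = [0x16, 0xa7, 0x41, 0xce, 0x9c, 0xe5, 0x6d, 0xe5]
t1 = [0x5f, 0x9c, 0xa3, 0xe5, 0xe2, 0x6d, 0x1d, 0xe5]
t2 = [0xe5, 0x1d, 0x6d, 0xe2, 0xe5, 0xa3, 0x9c, 0x5f]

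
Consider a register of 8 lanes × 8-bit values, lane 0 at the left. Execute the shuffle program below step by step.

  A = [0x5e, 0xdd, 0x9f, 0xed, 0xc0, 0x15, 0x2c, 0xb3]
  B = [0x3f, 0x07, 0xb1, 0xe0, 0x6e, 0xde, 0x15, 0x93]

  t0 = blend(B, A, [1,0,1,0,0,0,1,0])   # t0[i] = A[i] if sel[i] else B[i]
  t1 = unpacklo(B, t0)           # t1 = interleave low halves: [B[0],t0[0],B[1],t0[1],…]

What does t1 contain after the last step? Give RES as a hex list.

  t0: 5e 07 9f e0 6e de 2c 93
  t1: 3f 5e 07 07 b1 9f e0 e0

RES = [ 0x3f  0x5e  0x07  0x07  0xb1  0x9f  0xe0  0xe0 ]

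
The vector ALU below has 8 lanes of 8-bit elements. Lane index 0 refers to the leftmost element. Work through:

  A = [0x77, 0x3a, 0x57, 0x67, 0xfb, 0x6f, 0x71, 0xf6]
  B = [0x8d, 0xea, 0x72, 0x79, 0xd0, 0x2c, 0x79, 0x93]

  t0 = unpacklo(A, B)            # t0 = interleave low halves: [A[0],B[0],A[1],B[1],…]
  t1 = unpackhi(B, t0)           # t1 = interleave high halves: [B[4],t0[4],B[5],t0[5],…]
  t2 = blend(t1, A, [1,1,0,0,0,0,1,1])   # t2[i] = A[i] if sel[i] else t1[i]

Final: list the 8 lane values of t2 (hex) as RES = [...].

RES = [0x77, 0x3a, 0x2c, 0x72, 0x79, 0x67, 0x71, 0xf6]

  t0: 77 8d 3a ea 57 72 67 79
  t1: d0 57 2c 72 79 67 93 79
  t2: 77 3a 2c 72 79 67 71 f6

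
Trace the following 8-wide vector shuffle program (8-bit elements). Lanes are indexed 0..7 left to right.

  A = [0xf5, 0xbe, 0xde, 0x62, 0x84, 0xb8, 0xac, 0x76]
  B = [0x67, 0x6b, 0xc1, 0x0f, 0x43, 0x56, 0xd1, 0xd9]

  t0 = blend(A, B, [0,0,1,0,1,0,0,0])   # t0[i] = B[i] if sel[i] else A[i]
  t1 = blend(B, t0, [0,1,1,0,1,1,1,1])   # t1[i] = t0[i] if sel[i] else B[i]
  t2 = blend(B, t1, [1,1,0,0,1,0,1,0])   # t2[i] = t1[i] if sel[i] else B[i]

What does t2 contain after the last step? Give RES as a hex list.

RES = [ 0x67  0xbe  0xc1  0x0f  0x43  0x56  0xac  0xd9 ]

  t0: f5 be c1 62 43 b8 ac 76
  t1: 67 be c1 0f 43 b8 ac 76
  t2: 67 be c1 0f 43 56 ac d9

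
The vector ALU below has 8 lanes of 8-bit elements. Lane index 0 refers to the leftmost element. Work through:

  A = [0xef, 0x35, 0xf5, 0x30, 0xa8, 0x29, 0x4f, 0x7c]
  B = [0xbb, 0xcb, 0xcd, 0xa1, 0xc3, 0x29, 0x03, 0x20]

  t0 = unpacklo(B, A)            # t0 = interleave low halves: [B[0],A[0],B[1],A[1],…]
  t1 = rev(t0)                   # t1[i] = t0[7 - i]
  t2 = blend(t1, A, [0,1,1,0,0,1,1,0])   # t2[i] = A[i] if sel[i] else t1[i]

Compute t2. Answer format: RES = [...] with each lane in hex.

→ t0 |bb|ef|cb|35|cd|f5|a1|30|
→ t1 |30|a1|f5|cd|35|cb|ef|bb|
→ t2 |30|35|f5|cd|35|29|4f|bb|

RES = [0x30, 0x35, 0xf5, 0xcd, 0x35, 0x29, 0x4f, 0xbb]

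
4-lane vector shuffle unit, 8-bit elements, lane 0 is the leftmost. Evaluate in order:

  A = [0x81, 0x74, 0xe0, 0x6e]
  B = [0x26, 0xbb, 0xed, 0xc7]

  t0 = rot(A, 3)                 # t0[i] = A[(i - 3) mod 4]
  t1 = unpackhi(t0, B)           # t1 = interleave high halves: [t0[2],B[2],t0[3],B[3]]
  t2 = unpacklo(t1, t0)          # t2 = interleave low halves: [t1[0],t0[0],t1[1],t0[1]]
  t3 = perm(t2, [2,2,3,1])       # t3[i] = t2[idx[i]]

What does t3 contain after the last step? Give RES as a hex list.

RES = [ 0xed  0xed  0xe0  0x74 ]

  t0: 74 e0 6e 81
  t1: 6e ed 81 c7
  t2: 6e 74 ed e0
  t3: ed ed e0 74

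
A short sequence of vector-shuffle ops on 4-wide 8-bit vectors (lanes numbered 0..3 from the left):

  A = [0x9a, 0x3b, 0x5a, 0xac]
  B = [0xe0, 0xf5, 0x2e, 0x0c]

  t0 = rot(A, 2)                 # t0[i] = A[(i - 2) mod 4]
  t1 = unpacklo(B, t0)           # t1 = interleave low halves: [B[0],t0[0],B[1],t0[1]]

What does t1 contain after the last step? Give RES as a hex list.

RES = [ 0xe0  0x5a  0xf5  0xac ]

  t0: 5a ac 9a 3b
  t1: e0 5a f5 ac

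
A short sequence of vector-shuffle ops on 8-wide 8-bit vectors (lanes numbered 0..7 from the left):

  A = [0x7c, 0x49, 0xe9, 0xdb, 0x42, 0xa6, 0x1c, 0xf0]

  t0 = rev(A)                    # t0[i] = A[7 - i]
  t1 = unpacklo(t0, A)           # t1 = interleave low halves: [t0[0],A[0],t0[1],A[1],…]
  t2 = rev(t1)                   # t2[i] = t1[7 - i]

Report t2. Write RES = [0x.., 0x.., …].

  t0: f0 1c a6 42 db e9 49 7c
  t1: f0 7c 1c 49 a6 e9 42 db
  t2: db 42 e9 a6 49 1c 7c f0

RES = [ 0xdb  0x42  0xe9  0xa6  0x49  0x1c  0x7c  0xf0 ]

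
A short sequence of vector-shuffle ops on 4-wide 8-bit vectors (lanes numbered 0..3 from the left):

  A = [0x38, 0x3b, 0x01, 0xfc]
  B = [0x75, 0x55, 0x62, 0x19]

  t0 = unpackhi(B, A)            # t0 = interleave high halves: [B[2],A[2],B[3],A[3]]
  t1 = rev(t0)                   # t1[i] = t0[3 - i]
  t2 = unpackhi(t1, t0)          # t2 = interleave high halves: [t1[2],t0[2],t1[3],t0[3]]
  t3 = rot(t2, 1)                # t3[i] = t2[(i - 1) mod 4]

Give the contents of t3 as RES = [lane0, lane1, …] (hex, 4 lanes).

  t0: 62 01 19 fc
  t1: fc 19 01 62
  t2: 01 19 62 fc
  t3: fc 01 19 62

RES = [ 0xfc  0x01  0x19  0x62 ]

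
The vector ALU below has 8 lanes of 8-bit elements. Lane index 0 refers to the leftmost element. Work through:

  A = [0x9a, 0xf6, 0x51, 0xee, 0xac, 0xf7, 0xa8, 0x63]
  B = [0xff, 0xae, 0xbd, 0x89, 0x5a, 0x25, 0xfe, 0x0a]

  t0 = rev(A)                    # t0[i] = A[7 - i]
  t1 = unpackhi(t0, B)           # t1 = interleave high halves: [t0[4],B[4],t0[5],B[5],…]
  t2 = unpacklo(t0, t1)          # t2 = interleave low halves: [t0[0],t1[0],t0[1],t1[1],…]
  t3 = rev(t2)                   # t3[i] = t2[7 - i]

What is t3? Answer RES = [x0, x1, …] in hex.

t0 = [0x63, 0xa8, 0xf7, 0xac, 0xee, 0x51, 0xf6, 0x9a]
t1 = [0xee, 0x5a, 0x51, 0x25, 0xf6, 0xfe, 0x9a, 0x0a]
t2 = [0x63, 0xee, 0xa8, 0x5a, 0xf7, 0x51, 0xac, 0x25]
t3 = [0x25, 0xac, 0x51, 0xf7, 0x5a, 0xa8, 0xee, 0x63]

RES = [0x25, 0xac, 0x51, 0xf7, 0x5a, 0xa8, 0xee, 0x63]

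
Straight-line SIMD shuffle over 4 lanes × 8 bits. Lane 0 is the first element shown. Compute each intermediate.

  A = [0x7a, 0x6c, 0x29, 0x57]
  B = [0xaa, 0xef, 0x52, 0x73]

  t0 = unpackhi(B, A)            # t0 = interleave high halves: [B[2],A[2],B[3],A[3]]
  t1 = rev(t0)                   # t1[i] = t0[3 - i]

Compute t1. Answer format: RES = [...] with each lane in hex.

t0 = [0x52, 0x29, 0x73, 0x57]
t1 = [0x57, 0x73, 0x29, 0x52]

RES = [ 0x57  0x73  0x29  0x52 ]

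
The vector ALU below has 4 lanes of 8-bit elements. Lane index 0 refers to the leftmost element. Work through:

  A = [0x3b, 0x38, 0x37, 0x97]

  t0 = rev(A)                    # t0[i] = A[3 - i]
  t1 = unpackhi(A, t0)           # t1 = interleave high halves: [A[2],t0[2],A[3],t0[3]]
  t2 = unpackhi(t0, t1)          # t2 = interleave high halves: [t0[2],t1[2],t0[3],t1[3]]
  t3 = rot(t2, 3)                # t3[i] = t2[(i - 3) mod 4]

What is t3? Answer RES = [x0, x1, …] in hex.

RES = [0x97, 0x3b, 0x3b, 0x38]

t0 = [0x97, 0x37, 0x38, 0x3b]
t1 = [0x37, 0x38, 0x97, 0x3b]
t2 = [0x38, 0x97, 0x3b, 0x3b]
t3 = [0x97, 0x3b, 0x3b, 0x38]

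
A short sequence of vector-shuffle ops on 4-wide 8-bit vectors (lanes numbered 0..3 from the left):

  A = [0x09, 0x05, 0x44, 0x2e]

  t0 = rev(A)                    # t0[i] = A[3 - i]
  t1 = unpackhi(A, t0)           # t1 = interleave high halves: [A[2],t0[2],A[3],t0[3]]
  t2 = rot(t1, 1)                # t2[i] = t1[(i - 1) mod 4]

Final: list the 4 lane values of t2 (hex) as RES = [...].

RES = [ 0x09  0x44  0x05  0x2e ]

→ t0 |2e|44|05|09|
→ t1 |44|05|2e|09|
→ t2 |09|44|05|2e|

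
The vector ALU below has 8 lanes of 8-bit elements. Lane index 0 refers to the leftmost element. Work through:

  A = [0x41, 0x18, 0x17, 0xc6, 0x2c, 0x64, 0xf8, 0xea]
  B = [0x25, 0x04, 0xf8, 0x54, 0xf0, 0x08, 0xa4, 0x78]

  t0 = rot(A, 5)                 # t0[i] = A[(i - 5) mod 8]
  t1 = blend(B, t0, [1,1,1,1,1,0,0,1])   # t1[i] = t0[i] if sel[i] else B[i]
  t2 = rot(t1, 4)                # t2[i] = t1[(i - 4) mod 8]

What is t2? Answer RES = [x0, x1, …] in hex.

RES = [ 0xea  0x08  0xa4  0x17  0xc6  0x2c  0x64  0xf8 ]

t0 = [0xc6, 0x2c, 0x64, 0xf8, 0xea, 0x41, 0x18, 0x17]
t1 = [0xc6, 0x2c, 0x64, 0xf8, 0xea, 0x08, 0xa4, 0x17]
t2 = [0xea, 0x08, 0xa4, 0x17, 0xc6, 0x2c, 0x64, 0xf8]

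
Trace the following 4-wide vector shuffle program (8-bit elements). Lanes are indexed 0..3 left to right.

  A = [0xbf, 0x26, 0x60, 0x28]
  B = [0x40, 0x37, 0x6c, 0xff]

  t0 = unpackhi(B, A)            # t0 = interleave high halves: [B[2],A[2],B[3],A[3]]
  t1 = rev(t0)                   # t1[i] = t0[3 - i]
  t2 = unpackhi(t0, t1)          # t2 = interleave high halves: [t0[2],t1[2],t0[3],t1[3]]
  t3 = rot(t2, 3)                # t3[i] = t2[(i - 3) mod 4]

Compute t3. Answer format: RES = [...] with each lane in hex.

  t0: 6c 60 ff 28
  t1: 28 ff 60 6c
  t2: ff 60 28 6c
  t3: 60 28 6c ff

RES = [ 0x60  0x28  0x6c  0xff ]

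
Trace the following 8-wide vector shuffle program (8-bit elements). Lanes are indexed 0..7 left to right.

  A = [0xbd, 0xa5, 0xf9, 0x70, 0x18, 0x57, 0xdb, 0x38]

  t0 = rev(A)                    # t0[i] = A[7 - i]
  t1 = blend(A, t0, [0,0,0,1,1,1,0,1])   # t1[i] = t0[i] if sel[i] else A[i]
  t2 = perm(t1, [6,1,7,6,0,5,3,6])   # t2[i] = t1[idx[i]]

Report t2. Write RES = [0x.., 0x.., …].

RES = [0xdb, 0xa5, 0xbd, 0xdb, 0xbd, 0xf9, 0x18, 0xdb]

  t0: 38 db 57 18 70 f9 a5 bd
  t1: bd a5 f9 18 70 f9 db bd
  t2: db a5 bd db bd f9 18 db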